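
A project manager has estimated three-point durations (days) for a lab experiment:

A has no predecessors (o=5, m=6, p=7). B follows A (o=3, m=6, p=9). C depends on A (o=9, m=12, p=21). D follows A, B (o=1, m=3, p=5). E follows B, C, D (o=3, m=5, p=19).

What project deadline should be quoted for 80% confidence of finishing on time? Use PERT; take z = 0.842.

te_A = (5 + 4·6 + 7)/6 = 36/6 = 6; σ²_A = ((7−5)/6)² = 0.111
te_B = (3 + 4·6 + 9)/6 = 36/6 = 6; σ²_B = ((9−3)/6)² = 1.000
te_C = (9 + 4·12 + 21)/6 = 78/6 = 13; σ²_C = ((21−9)/6)² = 4.000
te_D = (1 + 4·3 + 5)/6 = 18/6 = 3; σ²_D = ((5−1)/6)² = 0.444
te_E = (3 + 4·5 + 19)/6 = 42/6 = 7; σ²_E = ((19−3)/6)² = 7.111

Forward pass:
ES_A = 0; EF_A = 6
ES_B = 6; EF_B = 6+6 = 12
ES_C = 6; EF_C = 6+13 = 19
ES_D = max(EF_A=6, EF_B=12) = 12; EF_D = 12+3 = 15
ES_E = max(EF_B=12, EF_C=19, EF_D=15) = 19; EF_E = 19+7 = 26
Expected project duration μ = 26 days. Critical path: A → C → E.

Variance along critical path = 0.111 + 4.000 + 7.111 = 11.222; σ = 3.350 days.
D = μ + z·σ = 26 + 0.842·3.350 = 28.8 days

28.8 days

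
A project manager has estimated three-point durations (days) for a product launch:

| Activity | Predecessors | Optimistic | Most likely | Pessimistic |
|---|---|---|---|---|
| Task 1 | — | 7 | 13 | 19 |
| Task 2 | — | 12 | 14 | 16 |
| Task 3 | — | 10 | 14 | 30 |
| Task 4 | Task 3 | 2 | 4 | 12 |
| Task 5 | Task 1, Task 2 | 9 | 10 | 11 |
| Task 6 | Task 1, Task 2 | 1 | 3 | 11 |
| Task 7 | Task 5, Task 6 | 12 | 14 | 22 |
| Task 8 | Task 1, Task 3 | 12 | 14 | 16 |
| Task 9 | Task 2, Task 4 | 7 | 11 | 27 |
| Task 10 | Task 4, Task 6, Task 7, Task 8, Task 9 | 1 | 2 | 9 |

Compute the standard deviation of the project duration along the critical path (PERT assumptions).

2.26 days

te_Task 1 = (7 + 4·13 + 19)/6 = 78/6 = 13; σ²_Task 1 = ((19−7)/6)² = 4.000
te_Task 2 = (12 + 4·14 + 16)/6 = 84/6 = 14; σ²_Task 2 = ((16−12)/6)² = 0.444
te_Task 3 = (10 + 4·14 + 30)/6 = 96/6 = 16; σ²_Task 3 = ((30−10)/6)² = 11.111
te_Task 4 = (2 + 4·4 + 12)/6 = 30/6 = 5; σ²_Task 4 = ((12−2)/6)² = 2.778
te_Task 5 = (9 + 4·10 + 11)/6 = 60/6 = 10; σ²_Task 5 = ((11−9)/6)² = 0.111
te_Task 6 = (1 + 4·3 + 11)/6 = 24/6 = 4; σ²_Task 6 = ((11−1)/6)² = 2.778
te_Task 7 = (12 + 4·14 + 22)/6 = 90/6 = 15; σ²_Task 7 = ((22−12)/6)² = 2.778
te_Task 8 = (12 + 4·14 + 16)/6 = 84/6 = 14; σ²_Task 8 = ((16−12)/6)² = 0.444
te_Task 9 = (7 + 4·11 + 27)/6 = 78/6 = 13; σ²_Task 9 = ((27−7)/6)² = 11.111
te_Task 10 = (1 + 4·2 + 9)/6 = 18/6 = 3; σ²_Task 10 = ((9−1)/6)² = 1.778

Forward pass:
ES_Task 1 = 0; EF_Task 1 = 13
ES_Task 2 = 0; EF_Task 2 = 14
ES_Task 3 = 0; EF_Task 3 = 16
ES_Task 4 = 16; EF_Task 4 = 16+5 = 21
ES_Task 5 = max(EF_Task 1=13, EF_Task 2=14) = 14; EF_Task 5 = 14+10 = 24
ES_Task 6 = max(EF_Task 1=13, EF_Task 2=14) = 14; EF_Task 6 = 14+4 = 18
ES_Task 7 = max(EF_Task 5=24, EF_Task 6=18) = 24; EF_Task 7 = 24+15 = 39
ES_Task 8 = max(EF_Task 1=13, EF_Task 3=16) = 16; EF_Task 8 = 16+14 = 30
ES_Task 9 = max(EF_Task 2=14, EF_Task 4=21) = 21; EF_Task 9 = 21+13 = 34
ES_Task 10 = max(EF_Task 4=21, EF_Task 6=18, EF_Task 7=39, EF_Task 8=30, EF_Task 9=34) = 39; EF_Task 10 = 39+3 = 42
Expected project duration μ = 42 days. Critical path: Task 2 → Task 5 → Task 7 → Task 10.

Variance along critical path = 0.444 + 0.111 + 2.778 + 1.778 = 5.111
σ = √5.111 = 2.261 days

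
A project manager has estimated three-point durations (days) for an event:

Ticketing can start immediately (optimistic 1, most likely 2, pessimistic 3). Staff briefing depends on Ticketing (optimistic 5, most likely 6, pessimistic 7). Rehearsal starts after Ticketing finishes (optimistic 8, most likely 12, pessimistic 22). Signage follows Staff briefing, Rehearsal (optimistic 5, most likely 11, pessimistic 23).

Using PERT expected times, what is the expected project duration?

te_Ticketing = (1 + 4·2 + 3)/6 = 12/6 = 2
te_Staff briefing = (5 + 4·6 + 7)/6 = 36/6 = 6
te_Rehearsal = (8 + 4·12 + 22)/6 = 78/6 = 13
te_Signage = (5 + 4·11 + 23)/6 = 72/6 = 12

Forward pass:
ES_Ticketing = 0; EF_Ticketing = 2
ES_Staff briefing = 2; EF_Staff briefing = 2+6 = 8
ES_Rehearsal = 2; EF_Rehearsal = 2+13 = 15
ES_Signage = max(EF_Staff briefing=8, EF_Rehearsal=15) = 15; EF_Signage = 15+12 = 27
Expected project duration μ = 27 days. Critical path: Ticketing → Rehearsal → Signage.

27 days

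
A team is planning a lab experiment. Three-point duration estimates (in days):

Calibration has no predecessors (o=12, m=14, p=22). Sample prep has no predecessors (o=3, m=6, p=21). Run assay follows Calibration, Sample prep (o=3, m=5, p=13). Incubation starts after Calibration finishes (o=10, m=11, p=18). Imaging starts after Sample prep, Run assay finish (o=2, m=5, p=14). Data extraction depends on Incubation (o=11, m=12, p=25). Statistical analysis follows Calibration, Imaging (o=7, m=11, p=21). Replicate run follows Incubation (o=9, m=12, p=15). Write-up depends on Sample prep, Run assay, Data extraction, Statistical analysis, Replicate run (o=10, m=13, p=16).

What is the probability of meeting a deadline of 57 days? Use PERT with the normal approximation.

0.817

te_Calibration = (12 + 4·14 + 22)/6 = 90/6 = 15; σ²_Calibration = ((22−12)/6)² = 2.778
te_Sample prep = (3 + 4·6 + 21)/6 = 48/6 = 8; σ²_Sample prep = ((21−3)/6)² = 9.000
te_Run assay = (3 + 4·5 + 13)/6 = 36/6 = 6; σ²_Run assay = ((13−3)/6)² = 2.778
te_Incubation = (10 + 4·11 + 18)/6 = 72/6 = 12; σ²_Incubation = ((18−10)/6)² = 1.778
te_Imaging = (2 + 4·5 + 14)/6 = 36/6 = 6; σ²_Imaging = ((14−2)/6)² = 4.000
te_Data extraction = (11 + 4·12 + 25)/6 = 84/6 = 14; σ²_Data extraction = ((25−11)/6)² = 5.444
te_Statistical analysis = (7 + 4·11 + 21)/6 = 72/6 = 12; σ²_Statistical analysis = ((21−7)/6)² = 5.444
te_Replicate run = (9 + 4·12 + 15)/6 = 72/6 = 12; σ²_Replicate run = ((15−9)/6)² = 1.000
te_Write-up = (10 + 4·13 + 16)/6 = 78/6 = 13; σ²_Write-up = ((16−10)/6)² = 1.000

Forward pass:
ES_Calibration = 0; EF_Calibration = 15
ES_Sample prep = 0; EF_Sample prep = 8
ES_Run assay = max(EF_Calibration=15, EF_Sample prep=8) = 15; EF_Run assay = 15+6 = 21
ES_Incubation = 15; EF_Incubation = 15+12 = 27
ES_Imaging = max(EF_Sample prep=8, EF_Run assay=21) = 21; EF_Imaging = 21+6 = 27
ES_Data extraction = 27; EF_Data extraction = 27+14 = 41
ES_Statistical analysis = max(EF_Calibration=15, EF_Imaging=27) = 27; EF_Statistical analysis = 27+12 = 39
ES_Replicate run = 27; EF_Replicate run = 27+12 = 39
ES_Write-up = max(EF_Sample prep=8, EF_Run assay=21, EF_Data extraction=41, EF_Statistical analysis=39, EF_Replicate run=39) = 41; EF_Write-up = 41+13 = 54
Expected project duration μ = 54 days. Critical path: Calibration → Incubation → Data extraction → Write-up.

Variance along critical path = 2.778 + 1.778 + 5.444 + 1.000 = 11.000; σ = √11.000 = 3.317 days.
Z = (57 − 54) / 3.317 = 0.905
P(T ≤ 57) = Φ(0.905) ≈ 0.817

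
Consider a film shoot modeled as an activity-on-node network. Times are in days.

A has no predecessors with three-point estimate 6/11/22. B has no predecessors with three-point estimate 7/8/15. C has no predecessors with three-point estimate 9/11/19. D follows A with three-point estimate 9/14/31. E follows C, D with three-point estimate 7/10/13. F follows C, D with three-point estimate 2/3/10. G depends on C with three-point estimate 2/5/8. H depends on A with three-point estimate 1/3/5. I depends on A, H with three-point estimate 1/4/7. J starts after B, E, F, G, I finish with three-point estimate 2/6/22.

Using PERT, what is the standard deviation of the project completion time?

te_A = (6 + 4·11 + 22)/6 = 72/6 = 12; σ²_A = ((22−6)/6)² = 7.111
te_B = (7 + 4·8 + 15)/6 = 54/6 = 9; σ²_B = ((15−7)/6)² = 1.778
te_C = (9 + 4·11 + 19)/6 = 72/6 = 12; σ²_C = ((19−9)/6)² = 2.778
te_D = (9 + 4·14 + 31)/6 = 96/6 = 16; σ²_D = ((31−9)/6)² = 13.444
te_E = (7 + 4·10 + 13)/6 = 60/6 = 10; σ²_E = ((13−7)/6)² = 1.000
te_F = (2 + 4·3 + 10)/6 = 24/6 = 4; σ²_F = ((10−2)/6)² = 1.778
te_G = (2 + 4·5 + 8)/6 = 30/6 = 5; σ²_G = ((8−2)/6)² = 1.000
te_H = (1 + 4·3 + 5)/6 = 18/6 = 3; σ²_H = ((5−1)/6)² = 0.444
te_I = (1 + 4·4 + 7)/6 = 24/6 = 4; σ²_I = ((7−1)/6)² = 1.000
te_J = (2 + 4·6 + 22)/6 = 48/6 = 8; σ²_J = ((22−2)/6)² = 11.111

Forward pass:
ES_A = 0; EF_A = 12
ES_B = 0; EF_B = 9
ES_C = 0; EF_C = 12
ES_D = 12; EF_D = 12+16 = 28
ES_E = max(EF_C=12, EF_D=28) = 28; EF_E = 28+10 = 38
ES_F = max(EF_C=12, EF_D=28) = 28; EF_F = 28+4 = 32
ES_G = 12; EF_G = 12+5 = 17
ES_H = 12; EF_H = 12+3 = 15
ES_I = max(EF_A=12, EF_H=15) = 15; EF_I = 15+4 = 19
ES_J = max(EF_B=9, EF_E=38, EF_F=32, EF_G=17, EF_I=19) = 38; EF_J = 38+8 = 46
Expected project duration μ = 46 days. Critical path: A → D → E → J.

Variance along critical path = 7.111 + 13.444 + 1.000 + 11.111 = 32.667
σ = √32.667 = 5.715 days

5.72 days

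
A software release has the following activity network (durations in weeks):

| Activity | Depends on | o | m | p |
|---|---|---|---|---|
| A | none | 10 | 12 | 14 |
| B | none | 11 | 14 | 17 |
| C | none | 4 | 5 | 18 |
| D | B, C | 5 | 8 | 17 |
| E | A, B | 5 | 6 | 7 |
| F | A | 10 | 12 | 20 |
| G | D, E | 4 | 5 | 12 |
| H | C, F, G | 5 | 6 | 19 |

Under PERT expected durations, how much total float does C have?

te_A = (10 + 4·12 + 14)/6 = 72/6 = 12
te_B = (11 + 4·14 + 17)/6 = 84/6 = 14
te_C = (4 + 4·5 + 18)/6 = 42/6 = 7
te_D = (5 + 4·8 + 17)/6 = 54/6 = 9
te_E = (5 + 4·6 + 7)/6 = 36/6 = 6
te_F = (10 + 4·12 + 20)/6 = 78/6 = 13
te_G = (4 + 4·5 + 12)/6 = 36/6 = 6
te_H = (5 + 4·6 + 19)/6 = 48/6 = 8

Forward pass:
ES_A = 0; EF_A = 12
ES_B = 0; EF_B = 14
ES_C = 0; EF_C = 7
ES_D = max(EF_B=14, EF_C=7) = 14; EF_D = 14+9 = 23
ES_E = max(EF_A=12, EF_B=14) = 14; EF_E = 14+6 = 20
ES_F = 12; EF_F = 12+13 = 25
ES_G = max(EF_D=23, EF_E=20) = 23; EF_G = 23+6 = 29
ES_H = max(EF_C=7, EF_F=25, EF_G=29) = 29; EF_H = 29+8 = 37
Expected project duration μ = 37 weeks. Critical path: B → D → G → H.

Backward pass:
LF_H = 37; LS_H = 37−8 = 29
LF_G = LS_H = 29; LS_G = 29−6 = 23
LF_F = LS_H = 29; LS_F = 29−13 = 16
LF_E = LS_G = 23; LS_E = 23−6 = 17
LF_D = LS_G = 23; LS_D = 23−9 = 14
LF_C = min(LS_D=14, LS_H=29) = 14; LS_C = 14−7 = 7
LF_B = min(LS_D=14, LS_E=17) = 14; LS_B = 14−14 = 0
LF_A = min(LS_E=17, LS_F=16) = 16; LS_A = 16−12 = 4
Slack_C = LS_C − ES_C = 7 − 0 = 7

7 weeks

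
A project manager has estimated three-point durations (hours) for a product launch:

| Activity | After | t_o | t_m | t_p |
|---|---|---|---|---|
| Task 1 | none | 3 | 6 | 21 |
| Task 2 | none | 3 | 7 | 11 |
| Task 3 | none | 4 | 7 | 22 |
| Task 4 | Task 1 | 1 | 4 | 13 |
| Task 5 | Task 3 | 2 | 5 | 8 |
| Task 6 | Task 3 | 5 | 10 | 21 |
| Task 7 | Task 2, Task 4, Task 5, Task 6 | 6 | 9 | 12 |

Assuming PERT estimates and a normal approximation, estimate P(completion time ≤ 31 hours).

te_Task 1 = (3 + 4·6 + 21)/6 = 48/6 = 8; σ²_Task 1 = ((21−3)/6)² = 9.000
te_Task 2 = (3 + 4·7 + 11)/6 = 42/6 = 7; σ²_Task 2 = ((11−3)/6)² = 1.778
te_Task 3 = (4 + 4·7 + 22)/6 = 54/6 = 9; σ²_Task 3 = ((22−4)/6)² = 9.000
te_Task 4 = (1 + 4·4 + 13)/6 = 30/6 = 5; σ²_Task 4 = ((13−1)/6)² = 4.000
te_Task 5 = (2 + 4·5 + 8)/6 = 30/6 = 5; σ²_Task 5 = ((8−2)/6)² = 1.000
te_Task 6 = (5 + 4·10 + 21)/6 = 66/6 = 11; σ²_Task 6 = ((21−5)/6)² = 7.111
te_Task 7 = (6 + 4·9 + 12)/6 = 54/6 = 9; σ²_Task 7 = ((12−6)/6)² = 1.000

Forward pass:
ES_Task 1 = 0; EF_Task 1 = 8
ES_Task 2 = 0; EF_Task 2 = 7
ES_Task 3 = 0; EF_Task 3 = 9
ES_Task 4 = 8; EF_Task 4 = 8+5 = 13
ES_Task 5 = 9; EF_Task 5 = 9+5 = 14
ES_Task 6 = 9; EF_Task 6 = 9+11 = 20
ES_Task 7 = max(EF_Task 2=7, EF_Task 4=13, EF_Task 5=14, EF_Task 6=20) = 20; EF_Task 7 = 20+9 = 29
Expected project duration μ = 29 hours. Critical path: Task 3 → Task 6 → Task 7.

Variance along critical path = 9.000 + 7.111 + 1.000 = 17.111; σ = √17.111 = 4.137 hours.
Z = (31 − 29) / 4.137 = 0.483
P(T ≤ 31) = Φ(0.483) ≈ 0.686

0.686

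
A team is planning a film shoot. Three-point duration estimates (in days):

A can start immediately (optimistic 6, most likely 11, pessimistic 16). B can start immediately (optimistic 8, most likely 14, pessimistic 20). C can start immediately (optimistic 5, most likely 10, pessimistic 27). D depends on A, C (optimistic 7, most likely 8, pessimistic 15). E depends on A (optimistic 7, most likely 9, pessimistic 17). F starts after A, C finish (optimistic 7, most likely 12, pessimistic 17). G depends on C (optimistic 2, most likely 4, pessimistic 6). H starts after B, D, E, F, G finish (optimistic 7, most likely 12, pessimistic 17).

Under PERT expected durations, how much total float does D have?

te_A = (6 + 4·11 + 16)/6 = 66/6 = 11
te_B = (8 + 4·14 + 20)/6 = 84/6 = 14
te_C = (5 + 4·10 + 27)/6 = 72/6 = 12
te_D = (7 + 4·8 + 15)/6 = 54/6 = 9
te_E = (7 + 4·9 + 17)/6 = 60/6 = 10
te_F = (7 + 4·12 + 17)/6 = 72/6 = 12
te_G = (2 + 4·4 + 6)/6 = 24/6 = 4
te_H = (7 + 4·12 + 17)/6 = 72/6 = 12

Forward pass:
ES_A = 0; EF_A = 11
ES_B = 0; EF_B = 14
ES_C = 0; EF_C = 12
ES_D = max(EF_A=11, EF_C=12) = 12; EF_D = 12+9 = 21
ES_E = 11; EF_E = 11+10 = 21
ES_F = max(EF_A=11, EF_C=12) = 12; EF_F = 12+12 = 24
ES_G = 12; EF_G = 12+4 = 16
ES_H = max(EF_B=14, EF_D=21, EF_E=21, EF_F=24, EF_G=16) = 24; EF_H = 24+12 = 36
Expected project duration μ = 36 days. Critical path: C → F → H.

Backward pass:
LF_H = 36; LS_H = 36−12 = 24
LF_G = LS_H = 24; LS_G = 24−4 = 20
LF_F = LS_H = 24; LS_F = 24−12 = 12
LF_E = LS_H = 24; LS_E = 24−10 = 14
LF_D = LS_H = 24; LS_D = 24−9 = 15
LF_C = min(LS_D=15, LS_F=12, LS_G=20) = 12; LS_C = 12−12 = 0
LF_B = LS_H = 24; LS_B = 24−14 = 10
LF_A = min(LS_D=15, LS_E=14, LS_F=12) = 12; LS_A = 12−11 = 1
Slack_D = LS_D − ES_D = 15 − 12 = 3

3 days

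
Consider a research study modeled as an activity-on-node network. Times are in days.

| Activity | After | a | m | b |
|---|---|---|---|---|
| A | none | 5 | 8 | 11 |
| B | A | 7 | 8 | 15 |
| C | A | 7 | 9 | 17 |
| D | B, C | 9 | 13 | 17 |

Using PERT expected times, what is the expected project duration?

31 days

te_A = (5 + 4·8 + 11)/6 = 48/6 = 8
te_B = (7 + 4·8 + 15)/6 = 54/6 = 9
te_C = (7 + 4·9 + 17)/6 = 60/6 = 10
te_D = (9 + 4·13 + 17)/6 = 78/6 = 13

Forward pass:
ES_A = 0; EF_A = 8
ES_B = 8; EF_B = 8+9 = 17
ES_C = 8; EF_C = 8+10 = 18
ES_D = max(EF_B=17, EF_C=18) = 18; EF_D = 18+13 = 31
Expected project duration μ = 31 days. Critical path: A → C → D.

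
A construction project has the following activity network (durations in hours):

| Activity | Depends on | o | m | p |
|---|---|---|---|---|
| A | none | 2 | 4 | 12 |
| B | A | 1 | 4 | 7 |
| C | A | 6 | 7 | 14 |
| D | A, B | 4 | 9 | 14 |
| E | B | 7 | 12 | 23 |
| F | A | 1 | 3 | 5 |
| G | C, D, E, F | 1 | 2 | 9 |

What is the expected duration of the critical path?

te_A = (2 + 4·4 + 12)/6 = 30/6 = 5
te_B = (1 + 4·4 + 7)/6 = 24/6 = 4
te_C = (6 + 4·7 + 14)/6 = 48/6 = 8
te_D = (4 + 4·9 + 14)/6 = 54/6 = 9
te_E = (7 + 4·12 + 23)/6 = 78/6 = 13
te_F = (1 + 4·3 + 5)/6 = 18/6 = 3
te_G = (1 + 4·2 + 9)/6 = 18/6 = 3

Forward pass:
ES_A = 0; EF_A = 5
ES_B = 5; EF_B = 5+4 = 9
ES_C = 5; EF_C = 5+8 = 13
ES_D = max(EF_A=5, EF_B=9) = 9; EF_D = 9+9 = 18
ES_E = 9; EF_E = 9+13 = 22
ES_F = 5; EF_F = 5+3 = 8
ES_G = max(EF_C=13, EF_D=18, EF_E=22, EF_F=8) = 22; EF_G = 22+3 = 25
Expected project duration μ = 25 hours. Critical path: A → B → E → G.

25 hours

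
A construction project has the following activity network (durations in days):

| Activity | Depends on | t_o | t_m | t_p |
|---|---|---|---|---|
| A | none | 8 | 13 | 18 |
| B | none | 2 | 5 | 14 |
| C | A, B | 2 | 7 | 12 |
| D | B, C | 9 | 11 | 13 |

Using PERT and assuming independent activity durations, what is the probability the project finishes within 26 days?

0.021

te_A = (8 + 4·13 + 18)/6 = 78/6 = 13; σ²_A = ((18−8)/6)² = 2.778
te_B = (2 + 4·5 + 14)/6 = 36/6 = 6; σ²_B = ((14−2)/6)² = 4.000
te_C = (2 + 4·7 + 12)/6 = 42/6 = 7; σ²_C = ((12−2)/6)² = 2.778
te_D = (9 + 4·11 + 13)/6 = 66/6 = 11; σ²_D = ((13−9)/6)² = 0.444

Forward pass:
ES_A = 0; EF_A = 13
ES_B = 0; EF_B = 6
ES_C = max(EF_A=13, EF_B=6) = 13; EF_C = 13+7 = 20
ES_D = max(EF_B=6, EF_C=20) = 20; EF_D = 20+11 = 31
Expected project duration μ = 31 days. Critical path: A → C → D.

Variance along critical path = 2.778 + 2.778 + 0.444 = 6.000; σ = √6.000 = 2.449 days.
Z = (26 − 31) / 2.449 = -2.041
P(T ≤ 26) = Φ(-2.041) ≈ 0.021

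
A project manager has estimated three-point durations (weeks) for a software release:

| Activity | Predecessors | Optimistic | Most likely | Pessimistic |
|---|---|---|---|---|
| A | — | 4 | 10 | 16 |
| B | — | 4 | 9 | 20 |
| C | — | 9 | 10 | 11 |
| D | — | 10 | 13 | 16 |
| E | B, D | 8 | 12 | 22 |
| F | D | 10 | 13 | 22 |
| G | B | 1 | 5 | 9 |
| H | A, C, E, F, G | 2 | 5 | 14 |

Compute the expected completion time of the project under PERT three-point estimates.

33 weeks

te_A = (4 + 4·10 + 16)/6 = 60/6 = 10
te_B = (4 + 4·9 + 20)/6 = 60/6 = 10
te_C = (9 + 4·10 + 11)/6 = 60/6 = 10
te_D = (10 + 4·13 + 16)/6 = 78/6 = 13
te_E = (8 + 4·12 + 22)/6 = 78/6 = 13
te_F = (10 + 4·13 + 22)/6 = 84/6 = 14
te_G = (1 + 4·5 + 9)/6 = 30/6 = 5
te_H = (2 + 4·5 + 14)/6 = 36/6 = 6

Forward pass:
ES_A = 0; EF_A = 10
ES_B = 0; EF_B = 10
ES_C = 0; EF_C = 10
ES_D = 0; EF_D = 13
ES_E = max(EF_B=10, EF_D=13) = 13; EF_E = 13+13 = 26
ES_F = 13; EF_F = 13+14 = 27
ES_G = 10; EF_G = 10+5 = 15
ES_H = max(EF_A=10, EF_C=10, EF_E=26, EF_F=27, EF_G=15) = 27; EF_H = 27+6 = 33
Expected project duration μ = 33 weeks. Critical path: D → F → H.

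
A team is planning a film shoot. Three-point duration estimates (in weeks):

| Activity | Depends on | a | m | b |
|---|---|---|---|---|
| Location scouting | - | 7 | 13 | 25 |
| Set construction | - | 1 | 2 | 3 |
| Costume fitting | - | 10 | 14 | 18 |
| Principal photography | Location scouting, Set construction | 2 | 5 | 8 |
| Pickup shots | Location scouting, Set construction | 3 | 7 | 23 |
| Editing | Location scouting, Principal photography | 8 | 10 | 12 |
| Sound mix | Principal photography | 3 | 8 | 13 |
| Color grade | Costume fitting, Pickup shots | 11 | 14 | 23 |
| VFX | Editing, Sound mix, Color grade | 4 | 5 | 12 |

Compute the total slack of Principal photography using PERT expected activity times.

te_Location scouting = (7 + 4·13 + 25)/6 = 84/6 = 14
te_Set construction = (1 + 4·2 + 3)/6 = 12/6 = 2
te_Costume fitting = (10 + 4·14 + 18)/6 = 84/6 = 14
te_Principal photography = (2 + 4·5 + 8)/6 = 30/6 = 5
te_Pickup shots = (3 + 4·7 + 23)/6 = 54/6 = 9
te_Editing = (8 + 4·10 + 12)/6 = 60/6 = 10
te_Sound mix = (3 + 4·8 + 13)/6 = 48/6 = 8
te_Color grade = (11 + 4·14 + 23)/6 = 90/6 = 15
te_VFX = (4 + 4·5 + 12)/6 = 36/6 = 6

Forward pass:
ES_Location scouting = 0; EF_Location scouting = 14
ES_Set construction = 0; EF_Set construction = 2
ES_Costume fitting = 0; EF_Costume fitting = 14
ES_Principal photography = max(EF_Location scouting=14, EF_Set construction=2) = 14; EF_Principal photography = 14+5 = 19
ES_Pickup shots = max(EF_Location scouting=14, EF_Set construction=2) = 14; EF_Pickup shots = 14+9 = 23
ES_Editing = max(EF_Location scouting=14, EF_Principal photography=19) = 19; EF_Editing = 19+10 = 29
ES_Sound mix = 19; EF_Sound mix = 19+8 = 27
ES_Color grade = max(EF_Costume fitting=14, EF_Pickup shots=23) = 23; EF_Color grade = 23+15 = 38
ES_VFX = max(EF_Editing=29, EF_Sound mix=27, EF_Color grade=38) = 38; EF_VFX = 38+6 = 44
Expected project duration μ = 44 weeks. Critical path: Location scouting → Pickup shots → Color grade → VFX.

Backward pass:
LF_VFX = 44; LS_VFX = 44−6 = 38
LF_Color grade = LS_VFX = 38; LS_Color grade = 38−15 = 23
LF_Sound mix = LS_VFX = 38; LS_Sound mix = 38−8 = 30
LF_Editing = LS_VFX = 38; LS_Editing = 38−10 = 28
LF_Pickup shots = LS_Color grade = 23; LS_Pickup shots = 23−9 = 14
LF_Principal photography = min(LS_Editing=28, LS_Sound mix=30) = 28; LS_Principal photography = 28−5 = 23
LF_Costume fitting = LS_Color grade = 23; LS_Costume fitting = 23−14 = 9
LF_Set construction = min(LS_Principal photography=23, LS_Pickup shots=14) = 14; LS_Set construction = 14−2 = 12
LF_Location scouting = min(LS_Principal photography=23, LS_Pickup shots=14, LS_Editing=28) = 14; LS_Location scouting = 14−14 = 0
Slack_Principal photography = LS_Principal photography − ES_Principal photography = 23 − 14 = 9

9 weeks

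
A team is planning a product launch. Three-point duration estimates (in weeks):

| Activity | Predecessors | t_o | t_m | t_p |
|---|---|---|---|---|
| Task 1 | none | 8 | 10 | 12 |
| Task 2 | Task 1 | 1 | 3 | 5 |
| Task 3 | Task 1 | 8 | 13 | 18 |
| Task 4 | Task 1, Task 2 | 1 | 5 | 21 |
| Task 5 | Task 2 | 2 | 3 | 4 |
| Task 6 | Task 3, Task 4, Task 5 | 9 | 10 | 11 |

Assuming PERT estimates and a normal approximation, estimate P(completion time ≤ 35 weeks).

te_Task 1 = (8 + 4·10 + 12)/6 = 60/6 = 10; σ²_Task 1 = ((12−8)/6)² = 0.444
te_Task 2 = (1 + 4·3 + 5)/6 = 18/6 = 3; σ²_Task 2 = ((5−1)/6)² = 0.444
te_Task 3 = (8 + 4·13 + 18)/6 = 78/6 = 13; σ²_Task 3 = ((18−8)/6)² = 2.778
te_Task 4 = (1 + 4·5 + 21)/6 = 42/6 = 7; σ²_Task 4 = ((21−1)/6)² = 11.111
te_Task 5 = (2 + 4·3 + 4)/6 = 18/6 = 3; σ²_Task 5 = ((4−2)/6)² = 0.111
te_Task 6 = (9 + 4·10 + 11)/6 = 60/6 = 10; σ²_Task 6 = ((11−9)/6)² = 0.111

Forward pass:
ES_Task 1 = 0; EF_Task 1 = 10
ES_Task 2 = 10; EF_Task 2 = 10+3 = 13
ES_Task 3 = 10; EF_Task 3 = 10+13 = 23
ES_Task 4 = max(EF_Task 1=10, EF_Task 2=13) = 13; EF_Task 4 = 13+7 = 20
ES_Task 5 = 13; EF_Task 5 = 13+3 = 16
ES_Task 6 = max(EF_Task 3=23, EF_Task 4=20, EF_Task 5=16) = 23; EF_Task 6 = 23+10 = 33
Expected project duration μ = 33 weeks. Critical path: Task 1 → Task 3 → Task 6.

Variance along critical path = 0.444 + 2.778 + 0.111 = 3.333; σ = √3.333 = 1.826 weeks.
Z = (35 − 33) / 1.826 = 1.095
P(T ≤ 35) = Φ(1.095) ≈ 0.863

0.863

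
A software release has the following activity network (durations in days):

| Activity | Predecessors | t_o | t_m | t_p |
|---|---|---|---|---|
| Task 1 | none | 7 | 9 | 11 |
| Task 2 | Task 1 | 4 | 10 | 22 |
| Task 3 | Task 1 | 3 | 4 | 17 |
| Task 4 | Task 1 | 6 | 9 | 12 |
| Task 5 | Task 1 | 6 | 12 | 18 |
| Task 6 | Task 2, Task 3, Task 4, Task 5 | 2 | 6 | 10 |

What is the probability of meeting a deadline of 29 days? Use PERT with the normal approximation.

0.789

te_Task 1 = (7 + 4·9 + 11)/6 = 54/6 = 9; σ²_Task 1 = ((11−7)/6)² = 0.444
te_Task 2 = (4 + 4·10 + 22)/6 = 66/6 = 11; σ²_Task 2 = ((22−4)/6)² = 9.000
te_Task 3 = (3 + 4·4 + 17)/6 = 36/6 = 6; σ²_Task 3 = ((17−3)/6)² = 5.444
te_Task 4 = (6 + 4·9 + 12)/6 = 54/6 = 9; σ²_Task 4 = ((12−6)/6)² = 1.000
te_Task 5 = (6 + 4·12 + 18)/6 = 72/6 = 12; σ²_Task 5 = ((18−6)/6)² = 4.000
te_Task 6 = (2 + 4·6 + 10)/6 = 36/6 = 6; σ²_Task 6 = ((10−2)/6)² = 1.778

Forward pass:
ES_Task 1 = 0; EF_Task 1 = 9
ES_Task 2 = 9; EF_Task 2 = 9+11 = 20
ES_Task 3 = 9; EF_Task 3 = 9+6 = 15
ES_Task 4 = 9; EF_Task 4 = 9+9 = 18
ES_Task 5 = 9; EF_Task 5 = 9+12 = 21
ES_Task 6 = max(EF_Task 2=20, EF_Task 3=15, EF_Task 4=18, EF_Task 5=21) = 21; EF_Task 6 = 21+6 = 27
Expected project duration μ = 27 days. Critical path: Task 1 → Task 5 → Task 6.

Variance along critical path = 0.444 + 4.000 + 1.778 = 6.222; σ = √6.222 = 2.494 days.
Z = (29 − 27) / 2.494 = 0.802
P(T ≤ 29) = Φ(0.802) ≈ 0.789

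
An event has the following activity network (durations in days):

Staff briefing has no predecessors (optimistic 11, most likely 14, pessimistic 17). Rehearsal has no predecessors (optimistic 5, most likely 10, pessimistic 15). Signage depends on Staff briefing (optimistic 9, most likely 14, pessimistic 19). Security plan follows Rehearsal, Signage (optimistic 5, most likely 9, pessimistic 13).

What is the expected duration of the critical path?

te_Staff briefing = (11 + 4·14 + 17)/6 = 84/6 = 14
te_Rehearsal = (5 + 4·10 + 15)/6 = 60/6 = 10
te_Signage = (9 + 4·14 + 19)/6 = 84/6 = 14
te_Security plan = (5 + 4·9 + 13)/6 = 54/6 = 9

Forward pass:
ES_Staff briefing = 0; EF_Staff briefing = 14
ES_Rehearsal = 0; EF_Rehearsal = 10
ES_Signage = 14; EF_Signage = 14+14 = 28
ES_Security plan = max(EF_Rehearsal=10, EF_Signage=28) = 28; EF_Security plan = 28+9 = 37
Expected project duration μ = 37 days. Critical path: Staff briefing → Signage → Security plan.

37 days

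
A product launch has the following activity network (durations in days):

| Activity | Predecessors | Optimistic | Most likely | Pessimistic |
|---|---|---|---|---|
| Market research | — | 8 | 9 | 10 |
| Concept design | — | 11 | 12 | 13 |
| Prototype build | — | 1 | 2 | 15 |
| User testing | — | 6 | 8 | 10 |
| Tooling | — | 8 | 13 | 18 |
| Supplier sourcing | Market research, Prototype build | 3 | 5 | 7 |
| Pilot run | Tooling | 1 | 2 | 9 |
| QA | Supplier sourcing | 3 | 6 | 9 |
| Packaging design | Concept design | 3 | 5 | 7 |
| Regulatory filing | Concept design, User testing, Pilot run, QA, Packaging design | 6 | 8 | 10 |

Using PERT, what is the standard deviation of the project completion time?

1.41 days

te_Market research = (8 + 4·9 + 10)/6 = 54/6 = 9; σ²_Market research = ((10−8)/6)² = 0.111
te_Concept design = (11 + 4·12 + 13)/6 = 72/6 = 12; σ²_Concept design = ((13−11)/6)² = 0.111
te_Prototype build = (1 + 4·2 + 15)/6 = 24/6 = 4; σ²_Prototype build = ((15−1)/6)² = 5.444
te_User testing = (6 + 4·8 + 10)/6 = 48/6 = 8; σ²_User testing = ((10−6)/6)² = 0.444
te_Tooling = (8 + 4·13 + 18)/6 = 78/6 = 13; σ²_Tooling = ((18−8)/6)² = 2.778
te_Supplier sourcing = (3 + 4·5 + 7)/6 = 30/6 = 5; σ²_Supplier sourcing = ((7−3)/6)² = 0.444
te_Pilot run = (1 + 4·2 + 9)/6 = 18/6 = 3; σ²_Pilot run = ((9−1)/6)² = 1.778
te_QA = (3 + 4·6 + 9)/6 = 36/6 = 6; σ²_QA = ((9−3)/6)² = 1.000
te_Packaging design = (3 + 4·5 + 7)/6 = 30/6 = 5; σ²_Packaging design = ((7−3)/6)² = 0.444
te_Regulatory filing = (6 + 4·8 + 10)/6 = 48/6 = 8; σ²_Regulatory filing = ((10−6)/6)² = 0.444

Forward pass:
ES_Market research = 0; EF_Market research = 9
ES_Concept design = 0; EF_Concept design = 12
ES_Prototype build = 0; EF_Prototype build = 4
ES_User testing = 0; EF_User testing = 8
ES_Tooling = 0; EF_Tooling = 13
ES_Supplier sourcing = max(EF_Market research=9, EF_Prototype build=4) = 9; EF_Supplier sourcing = 9+5 = 14
ES_Pilot run = 13; EF_Pilot run = 13+3 = 16
ES_QA = 14; EF_QA = 14+6 = 20
ES_Packaging design = 12; EF_Packaging design = 12+5 = 17
ES_Regulatory filing = max(EF_Concept design=12, EF_User testing=8, EF_Pilot run=16, EF_QA=20, EF_Packaging design=17) = 20; EF_Regulatory filing = 20+8 = 28
Expected project duration μ = 28 days. Critical path: Market research → Supplier sourcing → QA → Regulatory filing.

Variance along critical path = 0.111 + 0.444 + 1.000 + 0.444 = 2.000
σ = √2.000 = 1.414 days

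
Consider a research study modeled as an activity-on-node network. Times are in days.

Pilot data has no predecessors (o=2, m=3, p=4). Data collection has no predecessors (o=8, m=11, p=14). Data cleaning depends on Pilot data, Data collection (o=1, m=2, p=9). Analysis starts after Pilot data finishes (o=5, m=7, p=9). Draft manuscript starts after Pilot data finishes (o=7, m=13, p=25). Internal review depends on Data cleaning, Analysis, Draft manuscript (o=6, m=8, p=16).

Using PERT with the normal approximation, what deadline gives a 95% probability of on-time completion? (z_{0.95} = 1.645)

te_Pilot data = (2 + 4·3 + 4)/6 = 18/6 = 3; σ²_Pilot data = ((4−2)/6)² = 0.111
te_Data collection = (8 + 4·11 + 14)/6 = 66/6 = 11; σ²_Data collection = ((14−8)/6)² = 1.000
te_Data cleaning = (1 + 4·2 + 9)/6 = 18/6 = 3; σ²_Data cleaning = ((9−1)/6)² = 1.778
te_Analysis = (5 + 4·7 + 9)/6 = 42/6 = 7; σ²_Analysis = ((9−5)/6)² = 0.444
te_Draft manuscript = (7 + 4·13 + 25)/6 = 84/6 = 14; σ²_Draft manuscript = ((25−7)/6)² = 9.000
te_Internal review = (6 + 4·8 + 16)/6 = 54/6 = 9; σ²_Internal review = ((16−6)/6)² = 2.778

Forward pass:
ES_Pilot data = 0; EF_Pilot data = 3
ES_Data collection = 0; EF_Data collection = 11
ES_Data cleaning = max(EF_Pilot data=3, EF_Data collection=11) = 11; EF_Data cleaning = 11+3 = 14
ES_Analysis = 3; EF_Analysis = 3+7 = 10
ES_Draft manuscript = 3; EF_Draft manuscript = 3+14 = 17
ES_Internal review = max(EF_Data cleaning=14, EF_Analysis=10, EF_Draft manuscript=17) = 17; EF_Internal review = 17+9 = 26
Expected project duration μ = 26 days. Critical path: Pilot data → Draft manuscript → Internal review.

Variance along critical path = 0.111 + 9.000 + 2.778 = 11.889; σ = 3.448 days.
D = μ + z·σ = 26 + 1.645·3.448 = 31.7 days

31.7 days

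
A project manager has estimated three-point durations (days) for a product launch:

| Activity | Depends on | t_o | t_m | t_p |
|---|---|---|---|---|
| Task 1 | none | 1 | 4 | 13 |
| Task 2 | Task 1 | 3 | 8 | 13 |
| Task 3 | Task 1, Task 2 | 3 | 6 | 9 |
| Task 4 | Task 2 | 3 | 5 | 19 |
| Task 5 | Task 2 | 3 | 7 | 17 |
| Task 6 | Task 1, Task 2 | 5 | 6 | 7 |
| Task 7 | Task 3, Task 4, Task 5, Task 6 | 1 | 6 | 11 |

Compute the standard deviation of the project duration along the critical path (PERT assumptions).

te_Task 1 = (1 + 4·4 + 13)/6 = 30/6 = 5; σ²_Task 1 = ((13−1)/6)² = 4.000
te_Task 2 = (3 + 4·8 + 13)/6 = 48/6 = 8; σ²_Task 2 = ((13−3)/6)² = 2.778
te_Task 3 = (3 + 4·6 + 9)/6 = 36/6 = 6; σ²_Task 3 = ((9−3)/6)² = 1.000
te_Task 4 = (3 + 4·5 + 19)/6 = 42/6 = 7; σ²_Task 4 = ((19−3)/6)² = 7.111
te_Task 5 = (3 + 4·7 + 17)/6 = 48/6 = 8; σ²_Task 5 = ((17−3)/6)² = 5.444
te_Task 6 = (5 + 4·6 + 7)/6 = 36/6 = 6; σ²_Task 6 = ((7−5)/6)² = 0.111
te_Task 7 = (1 + 4·6 + 11)/6 = 36/6 = 6; σ²_Task 7 = ((11−1)/6)² = 2.778

Forward pass:
ES_Task 1 = 0; EF_Task 1 = 5
ES_Task 2 = 5; EF_Task 2 = 5+8 = 13
ES_Task 3 = max(EF_Task 1=5, EF_Task 2=13) = 13; EF_Task 3 = 13+6 = 19
ES_Task 4 = 13; EF_Task 4 = 13+7 = 20
ES_Task 5 = 13; EF_Task 5 = 13+8 = 21
ES_Task 6 = max(EF_Task 1=5, EF_Task 2=13) = 13; EF_Task 6 = 13+6 = 19
ES_Task 7 = max(EF_Task 3=19, EF_Task 4=20, EF_Task 5=21, EF_Task 6=19) = 21; EF_Task 7 = 21+6 = 27
Expected project duration μ = 27 days. Critical path: Task 1 → Task 2 → Task 5 → Task 7.

Variance along critical path = 4.000 + 2.778 + 5.444 + 2.778 = 15.000
σ = √15.000 = 3.873 days

3.87 days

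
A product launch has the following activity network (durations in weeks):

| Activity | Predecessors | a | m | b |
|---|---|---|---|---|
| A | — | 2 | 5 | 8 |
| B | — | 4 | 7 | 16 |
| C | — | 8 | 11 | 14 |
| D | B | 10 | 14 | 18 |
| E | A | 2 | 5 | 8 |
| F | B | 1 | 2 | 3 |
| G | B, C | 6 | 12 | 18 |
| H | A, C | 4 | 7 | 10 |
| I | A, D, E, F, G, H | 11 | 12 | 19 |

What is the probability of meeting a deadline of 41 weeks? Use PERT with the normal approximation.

te_A = (2 + 4·5 + 8)/6 = 30/6 = 5; σ²_A = ((8−2)/6)² = 1.000
te_B = (4 + 4·7 + 16)/6 = 48/6 = 8; σ²_B = ((16−4)/6)² = 4.000
te_C = (8 + 4·11 + 14)/6 = 66/6 = 11; σ²_C = ((14−8)/6)² = 1.000
te_D = (10 + 4·14 + 18)/6 = 84/6 = 14; σ²_D = ((18−10)/6)² = 1.778
te_E = (2 + 4·5 + 8)/6 = 30/6 = 5; σ²_E = ((8−2)/6)² = 1.000
te_F = (1 + 4·2 + 3)/6 = 12/6 = 2; σ²_F = ((3−1)/6)² = 0.111
te_G = (6 + 4·12 + 18)/6 = 72/6 = 12; σ²_G = ((18−6)/6)² = 4.000
te_H = (4 + 4·7 + 10)/6 = 42/6 = 7; σ²_H = ((10−4)/6)² = 1.000
te_I = (11 + 4·12 + 19)/6 = 78/6 = 13; σ²_I = ((19−11)/6)² = 1.778

Forward pass:
ES_A = 0; EF_A = 5
ES_B = 0; EF_B = 8
ES_C = 0; EF_C = 11
ES_D = 8; EF_D = 8+14 = 22
ES_E = 5; EF_E = 5+5 = 10
ES_F = 8; EF_F = 8+2 = 10
ES_G = max(EF_B=8, EF_C=11) = 11; EF_G = 11+12 = 23
ES_H = max(EF_A=5, EF_C=11) = 11; EF_H = 11+7 = 18
ES_I = max(EF_A=5, EF_D=22, EF_E=10, EF_F=10, EF_G=23, EF_H=18) = 23; EF_I = 23+13 = 36
Expected project duration μ = 36 weeks. Critical path: C → G → I.

Variance along critical path = 1.000 + 4.000 + 1.778 = 6.778; σ = √6.778 = 2.603 weeks.
Z = (41 − 36) / 2.603 = 1.921
P(T ≤ 41) = Φ(1.921) ≈ 0.973

0.973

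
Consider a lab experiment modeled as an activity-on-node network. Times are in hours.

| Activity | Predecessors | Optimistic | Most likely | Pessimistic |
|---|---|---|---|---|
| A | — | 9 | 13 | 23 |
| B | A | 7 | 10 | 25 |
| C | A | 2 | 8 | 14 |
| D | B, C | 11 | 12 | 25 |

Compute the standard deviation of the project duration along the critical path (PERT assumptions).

te_A = (9 + 4·13 + 23)/6 = 84/6 = 14; σ²_A = ((23−9)/6)² = 5.444
te_B = (7 + 4·10 + 25)/6 = 72/6 = 12; σ²_B = ((25−7)/6)² = 9.000
te_C = (2 + 4·8 + 14)/6 = 48/6 = 8; σ²_C = ((14−2)/6)² = 4.000
te_D = (11 + 4·12 + 25)/6 = 84/6 = 14; σ²_D = ((25−11)/6)² = 5.444

Forward pass:
ES_A = 0; EF_A = 14
ES_B = 14; EF_B = 14+12 = 26
ES_C = 14; EF_C = 14+8 = 22
ES_D = max(EF_B=26, EF_C=22) = 26; EF_D = 26+14 = 40
Expected project duration μ = 40 hours. Critical path: A → B → D.

Variance along critical path = 5.444 + 9.000 + 5.444 = 19.889
σ = √19.889 = 4.460 hours

4.46 hours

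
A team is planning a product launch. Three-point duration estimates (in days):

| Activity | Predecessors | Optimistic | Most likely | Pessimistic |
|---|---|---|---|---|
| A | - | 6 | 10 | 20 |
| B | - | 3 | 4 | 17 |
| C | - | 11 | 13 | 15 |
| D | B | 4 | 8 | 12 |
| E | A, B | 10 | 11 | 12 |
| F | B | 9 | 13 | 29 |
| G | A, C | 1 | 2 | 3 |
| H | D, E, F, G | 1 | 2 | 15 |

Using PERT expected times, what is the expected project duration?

te_A = (6 + 4·10 + 20)/6 = 66/6 = 11
te_B = (3 + 4·4 + 17)/6 = 36/6 = 6
te_C = (11 + 4·13 + 15)/6 = 78/6 = 13
te_D = (4 + 4·8 + 12)/6 = 48/6 = 8
te_E = (10 + 4·11 + 12)/6 = 66/6 = 11
te_F = (9 + 4·13 + 29)/6 = 90/6 = 15
te_G = (1 + 4·2 + 3)/6 = 12/6 = 2
te_H = (1 + 4·2 + 15)/6 = 24/6 = 4

Forward pass:
ES_A = 0; EF_A = 11
ES_B = 0; EF_B = 6
ES_C = 0; EF_C = 13
ES_D = 6; EF_D = 6+8 = 14
ES_E = max(EF_A=11, EF_B=6) = 11; EF_E = 11+11 = 22
ES_F = 6; EF_F = 6+15 = 21
ES_G = max(EF_A=11, EF_C=13) = 13; EF_G = 13+2 = 15
ES_H = max(EF_D=14, EF_E=22, EF_F=21, EF_G=15) = 22; EF_H = 22+4 = 26
Expected project duration μ = 26 days. Critical path: A → E → H.

26 days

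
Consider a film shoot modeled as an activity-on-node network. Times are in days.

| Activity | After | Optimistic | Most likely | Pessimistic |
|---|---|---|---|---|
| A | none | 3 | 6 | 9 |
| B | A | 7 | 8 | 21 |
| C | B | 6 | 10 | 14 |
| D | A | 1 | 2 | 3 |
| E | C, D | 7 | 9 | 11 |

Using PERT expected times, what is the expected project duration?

35 days

te_A = (3 + 4·6 + 9)/6 = 36/6 = 6
te_B = (7 + 4·8 + 21)/6 = 60/6 = 10
te_C = (6 + 4·10 + 14)/6 = 60/6 = 10
te_D = (1 + 4·2 + 3)/6 = 12/6 = 2
te_E = (7 + 4·9 + 11)/6 = 54/6 = 9

Forward pass:
ES_A = 0; EF_A = 6
ES_B = 6; EF_B = 6+10 = 16
ES_C = 16; EF_C = 16+10 = 26
ES_D = 6; EF_D = 6+2 = 8
ES_E = max(EF_C=26, EF_D=8) = 26; EF_E = 26+9 = 35
Expected project duration μ = 35 days. Critical path: A → B → C → E.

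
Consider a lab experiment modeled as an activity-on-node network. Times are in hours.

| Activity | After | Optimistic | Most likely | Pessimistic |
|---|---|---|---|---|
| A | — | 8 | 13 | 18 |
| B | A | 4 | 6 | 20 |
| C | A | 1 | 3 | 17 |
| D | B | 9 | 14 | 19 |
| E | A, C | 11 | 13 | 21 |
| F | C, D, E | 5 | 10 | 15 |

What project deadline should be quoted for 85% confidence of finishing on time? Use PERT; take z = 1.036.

49.1 hours

te_A = (8 + 4·13 + 18)/6 = 78/6 = 13; σ²_A = ((18−8)/6)² = 2.778
te_B = (4 + 4·6 + 20)/6 = 48/6 = 8; σ²_B = ((20−4)/6)² = 7.111
te_C = (1 + 4·3 + 17)/6 = 30/6 = 5; σ²_C = ((17−1)/6)² = 7.111
te_D = (9 + 4·14 + 19)/6 = 84/6 = 14; σ²_D = ((19−9)/6)² = 2.778
te_E = (11 + 4·13 + 21)/6 = 84/6 = 14; σ²_E = ((21−11)/6)² = 2.778
te_F = (5 + 4·10 + 15)/6 = 60/6 = 10; σ²_F = ((15−5)/6)² = 2.778

Forward pass:
ES_A = 0; EF_A = 13
ES_B = 13; EF_B = 13+8 = 21
ES_C = 13; EF_C = 13+5 = 18
ES_D = 21; EF_D = 21+14 = 35
ES_E = max(EF_A=13, EF_C=18) = 18; EF_E = 18+14 = 32
ES_F = max(EF_C=18, EF_D=35, EF_E=32) = 35; EF_F = 35+10 = 45
Expected project duration μ = 45 hours. Critical path: A → B → D → F.

Variance along critical path = 2.778 + 7.111 + 2.778 + 2.778 = 15.444; σ = 3.930 hours.
D = μ + z·σ = 45 + 1.036·3.930 = 49.1 hours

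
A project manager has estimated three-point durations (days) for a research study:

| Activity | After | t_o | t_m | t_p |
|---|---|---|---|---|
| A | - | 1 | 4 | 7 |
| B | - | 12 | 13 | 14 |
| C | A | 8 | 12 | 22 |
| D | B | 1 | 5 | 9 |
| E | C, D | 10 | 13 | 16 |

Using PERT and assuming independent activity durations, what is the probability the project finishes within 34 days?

te_A = (1 + 4·4 + 7)/6 = 24/6 = 4; σ²_A = ((7−1)/6)² = 1.000
te_B = (12 + 4·13 + 14)/6 = 78/6 = 13; σ²_B = ((14−12)/6)² = 0.111
te_C = (8 + 4·12 + 22)/6 = 78/6 = 13; σ²_C = ((22−8)/6)² = 5.444
te_D = (1 + 4·5 + 9)/6 = 30/6 = 5; σ²_D = ((9−1)/6)² = 1.778
te_E = (10 + 4·13 + 16)/6 = 78/6 = 13; σ²_E = ((16−10)/6)² = 1.000

Forward pass:
ES_A = 0; EF_A = 4
ES_B = 0; EF_B = 13
ES_C = 4; EF_C = 4+13 = 17
ES_D = 13; EF_D = 13+5 = 18
ES_E = max(EF_C=17, EF_D=18) = 18; EF_E = 18+13 = 31
Expected project duration μ = 31 days. Critical path: B → D → E.

Variance along critical path = 0.111 + 1.778 + 1.000 = 2.889; σ = √2.889 = 1.700 days.
Z = (34 − 31) / 1.700 = 1.765
P(T ≤ 34) = Φ(1.765) ≈ 0.961

0.961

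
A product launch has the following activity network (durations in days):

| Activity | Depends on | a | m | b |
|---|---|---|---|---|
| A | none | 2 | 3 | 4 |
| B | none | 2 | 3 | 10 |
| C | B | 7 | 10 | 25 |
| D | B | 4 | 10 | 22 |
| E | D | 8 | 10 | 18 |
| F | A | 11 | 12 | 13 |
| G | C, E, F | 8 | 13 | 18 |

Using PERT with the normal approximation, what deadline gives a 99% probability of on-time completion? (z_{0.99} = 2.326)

48.4 days

te_A = (2 + 4·3 + 4)/6 = 18/6 = 3; σ²_A = ((4−2)/6)² = 0.111
te_B = (2 + 4·3 + 10)/6 = 24/6 = 4; σ²_B = ((10−2)/6)² = 1.778
te_C = (7 + 4·10 + 25)/6 = 72/6 = 12; σ²_C = ((25−7)/6)² = 9.000
te_D = (4 + 4·10 + 22)/6 = 66/6 = 11; σ²_D = ((22−4)/6)² = 9.000
te_E = (8 + 4·10 + 18)/6 = 66/6 = 11; σ²_E = ((18−8)/6)² = 2.778
te_F = (11 + 4·12 + 13)/6 = 72/6 = 12; σ²_F = ((13−11)/6)² = 0.111
te_G = (8 + 4·13 + 18)/6 = 78/6 = 13; σ²_G = ((18−8)/6)² = 2.778

Forward pass:
ES_A = 0; EF_A = 3
ES_B = 0; EF_B = 4
ES_C = 4; EF_C = 4+12 = 16
ES_D = 4; EF_D = 4+11 = 15
ES_E = 15; EF_E = 15+11 = 26
ES_F = 3; EF_F = 3+12 = 15
ES_G = max(EF_C=16, EF_E=26, EF_F=15) = 26; EF_G = 26+13 = 39
Expected project duration μ = 39 days. Critical path: B → D → E → G.

Variance along critical path = 1.778 + 9.000 + 2.778 + 2.778 = 16.333; σ = 4.041 days.
D = μ + z·σ = 39 + 2.326·4.041 = 48.4 days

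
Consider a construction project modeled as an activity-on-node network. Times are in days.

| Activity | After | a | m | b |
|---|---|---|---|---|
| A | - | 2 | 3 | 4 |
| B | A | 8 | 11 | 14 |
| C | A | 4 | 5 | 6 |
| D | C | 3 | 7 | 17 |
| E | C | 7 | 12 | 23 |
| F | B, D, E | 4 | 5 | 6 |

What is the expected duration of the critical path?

te_A = (2 + 4·3 + 4)/6 = 18/6 = 3
te_B = (8 + 4·11 + 14)/6 = 66/6 = 11
te_C = (4 + 4·5 + 6)/6 = 30/6 = 5
te_D = (3 + 4·7 + 17)/6 = 48/6 = 8
te_E = (7 + 4·12 + 23)/6 = 78/6 = 13
te_F = (4 + 4·5 + 6)/6 = 30/6 = 5

Forward pass:
ES_A = 0; EF_A = 3
ES_B = 3; EF_B = 3+11 = 14
ES_C = 3; EF_C = 3+5 = 8
ES_D = 8; EF_D = 8+8 = 16
ES_E = 8; EF_E = 8+13 = 21
ES_F = max(EF_B=14, EF_D=16, EF_E=21) = 21; EF_F = 21+5 = 26
Expected project duration μ = 26 days. Critical path: A → C → E → F.

26 days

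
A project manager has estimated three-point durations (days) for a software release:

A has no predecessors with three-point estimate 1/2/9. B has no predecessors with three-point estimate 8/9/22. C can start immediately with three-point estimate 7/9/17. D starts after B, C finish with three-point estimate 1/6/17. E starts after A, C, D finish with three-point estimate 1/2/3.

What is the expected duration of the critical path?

20 days

te_A = (1 + 4·2 + 9)/6 = 18/6 = 3
te_B = (8 + 4·9 + 22)/6 = 66/6 = 11
te_C = (7 + 4·9 + 17)/6 = 60/6 = 10
te_D = (1 + 4·6 + 17)/6 = 42/6 = 7
te_E = (1 + 4·2 + 3)/6 = 12/6 = 2

Forward pass:
ES_A = 0; EF_A = 3
ES_B = 0; EF_B = 11
ES_C = 0; EF_C = 10
ES_D = max(EF_B=11, EF_C=10) = 11; EF_D = 11+7 = 18
ES_E = max(EF_A=3, EF_C=10, EF_D=18) = 18; EF_E = 18+2 = 20
Expected project duration μ = 20 days. Critical path: B → D → E.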